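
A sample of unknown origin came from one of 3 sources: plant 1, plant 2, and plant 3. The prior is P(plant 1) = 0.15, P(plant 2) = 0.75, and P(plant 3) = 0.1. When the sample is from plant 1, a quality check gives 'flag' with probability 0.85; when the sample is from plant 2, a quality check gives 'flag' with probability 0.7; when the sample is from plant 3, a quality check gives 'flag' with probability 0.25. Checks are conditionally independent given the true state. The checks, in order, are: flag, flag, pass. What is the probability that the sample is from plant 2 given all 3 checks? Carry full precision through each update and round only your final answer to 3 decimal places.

Apply Bayes' rule sequentially, carrying P(plant 2) forward.
After 'flag': normaliser = 0.85·0.1500 + 0.7·0.7500 + 0.25·0.1000; P(plant 1) ≈ 0.1882, P(plant 2) ≈ 0.7749, P(plant 3) ≈ 0.0369
After 'flag': normaliser = 0.85·0.1882 + 0.7·0.7749 + 0.25·0.0369; P(plant 1) ≈ 0.2248, P(plant 2) ≈ 0.7623, P(plant 3) ≈ 0.0130
After 'pass': normaliser = 0.15·0.2248 + 0.3·0.7623 + 0.75·0.0130; P(plant 1) ≈ 0.1239, P(plant 2) ≈ 0.8404, P(plant 3) ≈ 0.0357

0.840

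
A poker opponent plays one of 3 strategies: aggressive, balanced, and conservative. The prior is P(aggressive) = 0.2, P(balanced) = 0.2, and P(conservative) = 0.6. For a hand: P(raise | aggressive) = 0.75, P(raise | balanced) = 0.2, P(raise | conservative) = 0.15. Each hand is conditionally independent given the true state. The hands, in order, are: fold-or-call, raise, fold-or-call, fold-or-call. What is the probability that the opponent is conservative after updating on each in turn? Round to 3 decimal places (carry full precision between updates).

After 'fold-or-call': normaliser = 0.25·0.2000 + 0.8·0.2000 + 0.85·0.6000; P(aggressive) ≈ 0.0694, P(balanced) ≈ 0.2222, P(conservative) ≈ 0.7083
After 'raise': normaliser = 0.75·0.0694 + 0.2·0.2222 + 0.15·0.7083; P(aggressive) ≈ 0.2568, P(balanced) ≈ 0.2192, P(conservative) ≈ 0.5240
After 'fold-or-call': normaliser = 0.25·0.2568 + 0.8·0.2192 + 0.85·0.5240; P(aggressive) ≈ 0.0938, P(balanced) ≈ 0.2560, P(conservative) ≈ 0.6502
After 'fold-or-call': normaliser = 0.25·0.0938 + 0.8·0.2560 + 0.85·0.6502; P(aggressive) ≈ 0.0300, P(balanced) ≈ 0.2622, P(conservative) ≈ 0.7077

0.708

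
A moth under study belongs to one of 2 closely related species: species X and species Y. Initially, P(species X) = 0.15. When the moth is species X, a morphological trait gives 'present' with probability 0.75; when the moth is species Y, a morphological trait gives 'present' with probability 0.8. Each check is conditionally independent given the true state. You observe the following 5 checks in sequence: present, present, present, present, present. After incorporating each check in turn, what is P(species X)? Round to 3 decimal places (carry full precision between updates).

0.113

After 'present': P(species X) = 0.75·0.1500 / (0.75·0.1500 + 0.8·0.8500) ≈ 0.1420
After 'present': P(species X) = 0.75·0.1420 / (0.75·0.1420 + 0.8·0.8580) ≈ 0.1343
After 'present': P(species X) = 0.75·0.1343 / (0.75·0.1343 + 0.8·0.8657) ≈ 0.1269
After 'present': P(species X) = 0.75·0.1269 / (0.75·0.1269 + 0.8·0.8731) ≈ 0.1200
After 'present': P(species X) = 0.75·0.1200 / (0.75·0.1200 + 0.8·0.8800) ≈ 0.1133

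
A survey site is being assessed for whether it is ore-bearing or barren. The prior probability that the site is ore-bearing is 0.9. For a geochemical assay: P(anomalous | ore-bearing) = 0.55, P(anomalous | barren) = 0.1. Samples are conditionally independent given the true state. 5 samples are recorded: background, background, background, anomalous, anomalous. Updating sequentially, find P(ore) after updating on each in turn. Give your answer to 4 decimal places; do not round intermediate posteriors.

0.9715

After 'background': P(ore) = 0.45·0.9000 / (0.45·0.9000 + 0.9·0.1000) ≈ 0.8182
After 'background': P(ore) = 0.45·0.8182 / (0.45·0.8182 + 0.9·0.1818) ≈ 0.6923
After 'background': P(ore) = 0.45·0.6923 / (0.45·0.6923 + 0.9·0.3077) ≈ 0.5294
After 'anomalous': P(ore) = 0.55·0.5294 / (0.55·0.5294 + 0.1·0.4706) ≈ 0.8609
After 'anomalous': P(ore) = 0.55·0.8609 / (0.55·0.8609 + 0.1·0.1391) ≈ 0.9715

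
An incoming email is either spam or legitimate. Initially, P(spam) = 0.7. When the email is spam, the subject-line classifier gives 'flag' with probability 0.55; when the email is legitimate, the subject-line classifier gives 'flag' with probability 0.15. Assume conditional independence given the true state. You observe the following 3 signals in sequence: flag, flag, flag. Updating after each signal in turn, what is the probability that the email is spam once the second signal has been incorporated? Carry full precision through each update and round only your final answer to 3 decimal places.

0.969

Each posterior becomes the prior for the next update.
After 'flag': P(spam) = 0.55·0.7000 / (0.55·0.7000 + 0.15·0.3000) ≈ 0.8953
After 'flag': P(spam) = 0.55·0.8953 / (0.55·0.8953 + 0.15·0.1047) ≈ 0.9691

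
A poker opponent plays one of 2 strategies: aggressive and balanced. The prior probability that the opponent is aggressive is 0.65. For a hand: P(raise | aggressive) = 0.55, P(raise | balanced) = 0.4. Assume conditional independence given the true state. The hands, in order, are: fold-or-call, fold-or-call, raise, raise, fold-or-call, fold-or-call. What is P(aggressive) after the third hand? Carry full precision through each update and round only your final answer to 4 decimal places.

0.5896

After 'fold-or-call': P(aggressive) = 0.45·0.6500 / (0.45·0.6500 + 0.6·0.3500) ≈ 0.5821
After 'fold-or-call': P(aggressive) = 0.45·0.5821 / (0.45·0.5821 + 0.6·0.4179) ≈ 0.5109
After 'raise': P(aggressive) = 0.55·0.5109 / (0.55·0.5109 + 0.4·0.4891) ≈ 0.5896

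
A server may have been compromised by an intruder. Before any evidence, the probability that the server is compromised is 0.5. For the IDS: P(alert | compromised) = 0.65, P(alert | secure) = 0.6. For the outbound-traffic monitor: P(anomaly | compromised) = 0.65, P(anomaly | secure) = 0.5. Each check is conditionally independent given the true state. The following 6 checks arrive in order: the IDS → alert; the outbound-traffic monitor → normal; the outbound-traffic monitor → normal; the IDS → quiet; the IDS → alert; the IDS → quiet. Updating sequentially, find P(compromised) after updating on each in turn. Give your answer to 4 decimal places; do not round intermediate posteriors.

0.3057

Apply Bayes' rule sequentially, carrying P(compromised) forward.
After the IDS='alert': P(compromised) = 0.65·0.5000 / (0.65·0.5000 + 0.6·0.5000) ≈ 0.5200
After the outbound-traffic monitor='normal': P(compromised) = 0.35·0.5200 / (0.35·0.5200 + 0.5·0.4800) ≈ 0.4313
After the outbound-traffic monitor='normal': P(compromised) = 0.35·0.4313 / (0.35·0.4313 + 0.5·0.5687) ≈ 0.3468
After the IDS='quiet': P(compromised) = 0.35·0.3468 / (0.35·0.3468 + 0.4·0.6532) ≈ 0.3172
After the IDS='alert': P(compromised) = 0.65·0.3172 / (0.65·0.3172 + 0.6·0.6828) ≈ 0.3347
After the IDS='quiet': P(compromised) = 0.35·0.3347 / (0.35·0.3347 + 0.4·0.6653) ≈ 0.3057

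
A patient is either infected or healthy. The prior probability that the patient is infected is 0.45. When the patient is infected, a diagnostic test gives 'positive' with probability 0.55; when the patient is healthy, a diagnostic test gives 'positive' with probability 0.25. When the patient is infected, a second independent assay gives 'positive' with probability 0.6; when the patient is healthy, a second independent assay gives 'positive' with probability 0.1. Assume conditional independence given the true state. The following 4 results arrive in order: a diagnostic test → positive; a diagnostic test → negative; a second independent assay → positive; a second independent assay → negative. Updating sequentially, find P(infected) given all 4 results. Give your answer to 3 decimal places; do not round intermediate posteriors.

0.742

Each posterior becomes the prior for the next update.
After a diagnostic test='positive': P(infected) = 0.55·0.4500 / (0.55·0.4500 + 0.25·0.5500) ≈ 0.6429
After a diagnostic test='negative': P(infected) = 0.45·0.6429 / (0.45·0.6429 + 0.75·0.3571) ≈ 0.5192
After a second independent assay='positive': P(infected) = 0.6·0.5192 / (0.6·0.5192 + 0.1·0.4808) ≈ 0.8663
After a second independent assay='negative': P(infected) = 0.4·0.8663 / (0.4·0.8663 + 0.9·0.1337) ≈ 0.7423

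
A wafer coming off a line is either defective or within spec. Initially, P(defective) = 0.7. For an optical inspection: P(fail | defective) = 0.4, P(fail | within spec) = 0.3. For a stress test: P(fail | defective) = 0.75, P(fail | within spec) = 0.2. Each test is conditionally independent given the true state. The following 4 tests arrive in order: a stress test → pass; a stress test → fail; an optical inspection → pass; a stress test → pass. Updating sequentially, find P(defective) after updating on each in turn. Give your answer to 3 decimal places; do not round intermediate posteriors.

0.423

After a stress test='pass': P(defective) = 0.25·0.7000 / (0.25·0.7000 + 0.8·0.3000) ≈ 0.4217
After a stress test='fail': P(defective) = 0.75·0.4217 / (0.75·0.4217 + 0.2·0.5783) ≈ 0.7322
After an optical inspection='pass': P(defective) = 0.6·0.7322 / (0.6·0.7322 + 0.7·0.2678) ≈ 0.7009
After a stress test='pass': P(defective) = 0.25·0.7009 / (0.25·0.7009 + 0.8·0.2991) ≈ 0.4228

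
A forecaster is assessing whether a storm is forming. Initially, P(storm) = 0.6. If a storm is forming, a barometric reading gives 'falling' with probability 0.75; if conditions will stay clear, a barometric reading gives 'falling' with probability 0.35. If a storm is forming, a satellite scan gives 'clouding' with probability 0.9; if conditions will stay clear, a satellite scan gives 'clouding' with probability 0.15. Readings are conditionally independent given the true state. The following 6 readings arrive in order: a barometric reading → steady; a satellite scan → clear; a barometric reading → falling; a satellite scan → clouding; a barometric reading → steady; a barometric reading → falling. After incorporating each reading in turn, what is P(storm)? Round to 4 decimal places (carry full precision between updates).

0.4183

After a barometric reading='steady': P(storm) = 0.25·0.6000 / (0.25·0.6000 + 0.65·0.4000) ≈ 0.3659
After a satellite scan='clear': P(storm) = 0.1·0.3659 / (0.1·0.3659 + 0.85·0.6341) ≈ 0.0636
After a barometric reading='falling': P(storm) = 0.75·0.0636 / (0.75·0.0636 + 0.35·0.9364) ≈ 0.1270
After a satellite scan='clouding': P(storm) = 0.9·0.1270 / (0.9·0.1270 + 0.15·0.8730) ≈ 0.4660
After a barometric reading='steady': P(storm) = 0.25·0.4660 / (0.25·0.4660 + 0.65·0.5340) ≈ 0.2513
After a barometric reading='falling': P(storm) = 0.75·0.2513 / (0.75·0.2513 + 0.35·0.7487) ≈ 0.4183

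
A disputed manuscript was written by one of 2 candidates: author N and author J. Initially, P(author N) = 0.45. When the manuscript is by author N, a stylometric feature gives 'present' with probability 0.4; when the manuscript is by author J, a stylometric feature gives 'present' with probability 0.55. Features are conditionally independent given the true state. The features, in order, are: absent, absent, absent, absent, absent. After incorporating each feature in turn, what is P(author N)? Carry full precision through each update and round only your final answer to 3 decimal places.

Each posterior becomes the prior for the next update.
After 'absent': P(author N) = 0.6·0.4500 / (0.6·0.4500 + 0.45·0.5500) ≈ 0.5217
After 'absent': P(author N) = 0.6·0.5217 / (0.6·0.5217 + 0.45·0.4783) ≈ 0.5926
After 'absent': P(author N) = 0.6·0.5926 / (0.6·0.5926 + 0.45·0.4074) ≈ 0.6598
After 'absent': P(author N) = 0.6·0.6598 / (0.6·0.6598 + 0.45·0.3402) ≈ 0.7211
After 'absent': P(author N) = 0.6·0.7211 / (0.6·0.7211 + 0.45·0.2789) ≈ 0.7752

0.775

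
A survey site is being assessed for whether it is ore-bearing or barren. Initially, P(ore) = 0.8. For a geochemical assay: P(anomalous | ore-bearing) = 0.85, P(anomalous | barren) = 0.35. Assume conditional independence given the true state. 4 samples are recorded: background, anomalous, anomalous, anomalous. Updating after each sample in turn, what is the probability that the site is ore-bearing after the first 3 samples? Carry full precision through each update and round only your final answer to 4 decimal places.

0.8448

After 'background': P(ore) = 0.15·0.8000 / (0.15·0.8000 + 0.65·0.2000) ≈ 0.4800
After 'anomalous': P(ore) = 0.85·0.4800 / (0.85·0.4800 + 0.35·0.5200) ≈ 0.6915
After 'anomalous': P(ore) = 0.85·0.6915 / (0.85·0.6915 + 0.35·0.3085) ≈ 0.8448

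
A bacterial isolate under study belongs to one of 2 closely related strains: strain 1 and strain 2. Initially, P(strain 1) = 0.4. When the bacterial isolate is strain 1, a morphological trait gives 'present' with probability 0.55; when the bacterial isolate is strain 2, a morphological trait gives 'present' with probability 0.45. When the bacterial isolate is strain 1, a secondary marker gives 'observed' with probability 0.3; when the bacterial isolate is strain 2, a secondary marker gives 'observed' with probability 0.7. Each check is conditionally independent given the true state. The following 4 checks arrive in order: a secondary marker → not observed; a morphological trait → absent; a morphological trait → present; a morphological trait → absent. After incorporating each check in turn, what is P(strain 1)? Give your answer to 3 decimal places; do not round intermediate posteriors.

0.560

After a secondary marker='not observed': P(strain 1) = 0.7·0.4000 / (0.7·0.4000 + 0.3·0.6000) ≈ 0.6087
After a morphological trait='absent': P(strain 1) = 0.45·0.6087 / (0.45·0.6087 + 0.55·0.3913) ≈ 0.5600
After a morphological trait='present': P(strain 1) = 0.55·0.5600 / (0.55·0.5600 + 0.45·0.4400) ≈ 0.6087
After a morphological trait='absent': P(strain 1) = 0.45·0.6087 / (0.45·0.6087 + 0.55·0.3913) ≈ 0.5600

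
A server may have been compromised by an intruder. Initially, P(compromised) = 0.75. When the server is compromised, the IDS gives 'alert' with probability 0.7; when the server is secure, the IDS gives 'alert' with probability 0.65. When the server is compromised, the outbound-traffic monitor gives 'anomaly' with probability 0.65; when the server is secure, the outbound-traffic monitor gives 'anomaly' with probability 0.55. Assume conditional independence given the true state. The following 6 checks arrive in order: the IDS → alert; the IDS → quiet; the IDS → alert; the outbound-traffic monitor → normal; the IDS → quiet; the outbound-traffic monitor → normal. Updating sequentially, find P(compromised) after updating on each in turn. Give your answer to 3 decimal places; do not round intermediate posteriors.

0.607

Each posterior becomes the prior for the next update.
After the IDS='alert': P(compromised) = 0.7·0.7500 / (0.7·0.7500 + 0.65·0.2500) ≈ 0.7636
After the IDS='quiet': P(compromised) = 0.3·0.7636 / (0.3·0.7636 + 0.35·0.2364) ≈ 0.7347
After the IDS='alert': P(compromised) = 0.7·0.7347 / (0.7·0.7347 + 0.65·0.2653) ≈ 0.7489
After the outbound-traffic monitor='normal': P(compromised) = 0.35·0.7489 / (0.35·0.7489 + 0.45·0.2511) ≈ 0.6988
After the IDS='quiet': P(compromised) = 0.3·0.6988 / (0.3·0.6988 + 0.35·0.3012) ≈ 0.6653
After the outbound-traffic monitor='normal': P(compromised) = 0.35·0.6653 / (0.35·0.6653 + 0.45·0.3347) ≈ 0.6073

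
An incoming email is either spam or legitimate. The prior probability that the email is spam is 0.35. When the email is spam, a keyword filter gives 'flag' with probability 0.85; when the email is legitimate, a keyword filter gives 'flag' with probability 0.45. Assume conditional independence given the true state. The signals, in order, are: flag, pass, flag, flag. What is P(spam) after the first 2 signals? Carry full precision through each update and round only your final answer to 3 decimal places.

0.217

After 'flag': P(spam) = 0.85·0.3500 / (0.85·0.3500 + 0.45·0.6500) ≈ 0.5042
After 'pass': P(spam) = 0.15·0.5042 / (0.15·0.5042 + 0.55·0.4958) ≈ 0.2172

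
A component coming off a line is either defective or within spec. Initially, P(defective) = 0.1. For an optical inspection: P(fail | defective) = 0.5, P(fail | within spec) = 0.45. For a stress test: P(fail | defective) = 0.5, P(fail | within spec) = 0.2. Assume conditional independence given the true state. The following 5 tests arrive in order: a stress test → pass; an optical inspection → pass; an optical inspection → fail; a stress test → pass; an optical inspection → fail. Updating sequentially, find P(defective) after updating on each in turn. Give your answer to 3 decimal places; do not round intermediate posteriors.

0.046

After a stress test='pass': P(defective) = 0.5·0.1000 / (0.5·0.1000 + 0.8·0.9000) ≈ 0.0649
After an optical inspection='pass': P(defective) = 0.5·0.0649 / (0.5·0.0649 + 0.55·0.9351) ≈ 0.0594
After an optical inspection='fail': P(defective) = 0.5·0.0594 / (0.5·0.0594 + 0.45·0.9406) ≈ 0.0655
After a stress test='pass': P(defective) = 0.5·0.0655 / (0.5·0.0655 + 0.8·0.9345) ≈ 0.0420
After an optical inspection='fail': P(defective) = 0.5·0.0420 / (0.5·0.0420 + 0.45·0.9580) ≈ 0.0464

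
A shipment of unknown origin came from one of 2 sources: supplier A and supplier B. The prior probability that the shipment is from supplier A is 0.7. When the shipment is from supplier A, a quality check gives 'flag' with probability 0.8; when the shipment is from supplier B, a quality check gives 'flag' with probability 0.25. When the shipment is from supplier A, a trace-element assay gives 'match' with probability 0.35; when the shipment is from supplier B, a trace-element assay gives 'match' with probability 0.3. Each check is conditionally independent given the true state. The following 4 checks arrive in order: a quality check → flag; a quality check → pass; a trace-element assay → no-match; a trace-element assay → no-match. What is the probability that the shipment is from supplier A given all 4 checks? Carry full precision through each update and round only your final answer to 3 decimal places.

Apply Bayes' rule sequentially, carrying P(supplier A) forward.
After a quality check='flag': P(supplier A) = 0.8·0.7000 / (0.8·0.7000 + 0.25·0.3000) ≈ 0.8819
After a quality check='pass': P(supplier A) = 0.2·0.8819 / (0.2·0.8819 + 0.75·0.1181) ≈ 0.6657
After a trace-element assay='no-match': P(supplier A) = 0.65·0.6657 / (0.65·0.6657 + 0.7·0.3343) ≈ 0.6490
After a trace-element assay='no-match': P(supplier A) = 0.65·0.6490 / (0.65·0.6490 + 0.7·0.3510) ≈ 0.6319

0.632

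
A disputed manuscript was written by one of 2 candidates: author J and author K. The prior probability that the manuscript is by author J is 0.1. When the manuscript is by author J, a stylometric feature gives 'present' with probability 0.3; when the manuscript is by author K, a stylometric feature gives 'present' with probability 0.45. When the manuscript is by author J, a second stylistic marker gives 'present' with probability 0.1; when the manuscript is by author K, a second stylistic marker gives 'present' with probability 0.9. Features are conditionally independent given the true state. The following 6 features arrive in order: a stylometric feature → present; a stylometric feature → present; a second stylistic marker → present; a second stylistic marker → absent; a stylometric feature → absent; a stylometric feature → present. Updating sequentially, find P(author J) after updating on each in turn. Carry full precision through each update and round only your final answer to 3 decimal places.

After a stylometric feature='present': P(author J) = 0.3·0.1000 / (0.3·0.1000 + 0.45·0.9000) ≈ 0.0690
After a stylometric feature='present': P(author J) = 0.3·0.0690 / (0.3·0.0690 + 0.45·0.9310) ≈ 0.0471
After a second stylistic marker='present': P(author J) = 0.1·0.0471 / (0.1·0.0471 + 0.9·0.9529) ≈ 0.0055
After a second stylistic marker='absent': P(author J) = 0.9·0.0055 / (0.9·0.0055 + 0.1·0.9945) ≈ 0.0471
After a stylometric feature='absent': P(author J) = 0.7·0.0471 / (0.7·0.0471 + 0.55·0.9529) ≈ 0.0591
After a stylometric feature='present': P(author J) = 0.3·0.0591 / (0.3·0.0591 + 0.45·0.9409) ≈ 0.0402

0.040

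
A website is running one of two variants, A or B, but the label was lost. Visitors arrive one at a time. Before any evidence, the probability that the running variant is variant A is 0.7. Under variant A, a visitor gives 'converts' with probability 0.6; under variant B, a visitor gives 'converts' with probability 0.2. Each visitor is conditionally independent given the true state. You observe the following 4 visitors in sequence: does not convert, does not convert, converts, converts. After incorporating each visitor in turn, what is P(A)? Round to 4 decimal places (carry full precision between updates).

Apply Bayes' rule sequentially, carrying P(A) forward.
After 'does not convert': P(A) = 0.4·0.7000 / (0.4·0.7000 + 0.8·0.3000) ≈ 0.5385
After 'does not convert': P(A) = 0.4·0.5385 / (0.4·0.5385 + 0.8·0.4615) ≈ 0.3684
After 'converts': P(A) = 0.6·0.3684 / (0.6·0.3684 + 0.2·0.6316) ≈ 0.6364
After 'converts': P(A) = 0.6·0.6364 / (0.6·0.6364 + 0.2·0.3636) ≈ 0.8400

0.8400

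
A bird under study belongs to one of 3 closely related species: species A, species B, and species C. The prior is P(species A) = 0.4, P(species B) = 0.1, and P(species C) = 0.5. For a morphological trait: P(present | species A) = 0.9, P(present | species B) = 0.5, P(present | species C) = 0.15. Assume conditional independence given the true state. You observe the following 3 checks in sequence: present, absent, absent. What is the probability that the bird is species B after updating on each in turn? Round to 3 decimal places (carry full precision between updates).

Each posterior becomes the prior for the next update.
After 'present': normaliser = 0.9·0.4000 + 0.5·0.1000 + 0.15·0.5000; P(species A) ≈ 0.7423, P(species B) ≈ 0.1031, P(species C) ≈ 0.1546
After 'absent': normaliser = 0.1·0.7423 + 0.5·0.1031 + 0.85·0.1546; P(species A) ≈ 0.2886, P(species B) ≈ 0.2004, P(species C) ≈ 0.5110
After 'absent': normaliser = 0.1·0.2886 + 0.5·0.2004 + 0.85·0.5110; P(species A) ≈ 0.0512, P(species B) ≈ 0.1778, P(species C) ≈ 0.7709

0.178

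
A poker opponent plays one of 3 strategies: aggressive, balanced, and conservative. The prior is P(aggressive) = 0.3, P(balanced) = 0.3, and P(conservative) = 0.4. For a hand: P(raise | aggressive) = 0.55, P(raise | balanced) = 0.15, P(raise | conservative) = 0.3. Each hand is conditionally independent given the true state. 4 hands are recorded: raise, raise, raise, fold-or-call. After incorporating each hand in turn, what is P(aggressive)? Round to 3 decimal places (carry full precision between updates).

0.727

After 'raise': normaliser = 0.55·0.3000 + 0.15·0.3000 + 0.3·0.4000; P(aggressive) ≈ 0.5000, P(balanced) ≈ 0.1364, P(conservative) ≈ 0.3636
After 'raise': normaliser = 0.55·0.5000 + 0.15·0.1364 + 0.3·0.3636; P(aggressive) ≈ 0.6798, P(balanced) ≈ 0.0506, P(conservative) ≈ 0.2697
After 'raise': normaliser = 0.55·0.6798 + 0.15·0.0506 + 0.3·0.2697; P(aggressive) ≈ 0.8086, P(balanced) ≈ 0.0164, P(conservative) ≈ 0.1750
After 'fold-or-call': normaliser = 0.45·0.8086 + 0.85·0.0164 + 0.7·0.1750; P(aggressive) ≈ 0.7273, P(balanced) ≈ 0.0279, P(conservative) ≈ 0.2448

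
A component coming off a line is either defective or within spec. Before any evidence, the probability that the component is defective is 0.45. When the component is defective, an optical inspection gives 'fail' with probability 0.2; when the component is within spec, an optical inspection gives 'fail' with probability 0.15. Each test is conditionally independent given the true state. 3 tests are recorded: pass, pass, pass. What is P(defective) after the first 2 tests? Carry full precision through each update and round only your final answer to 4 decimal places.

Apply Bayes' rule sequentially, carrying P(defective) forward.
After 'pass': P(defective) = 0.8·0.4500 / (0.8·0.4500 + 0.85·0.5500) ≈ 0.4350
After 'pass': P(defective) = 0.8·0.4350 / (0.8·0.4350 + 0.85·0.5650) ≈ 0.4202

0.4202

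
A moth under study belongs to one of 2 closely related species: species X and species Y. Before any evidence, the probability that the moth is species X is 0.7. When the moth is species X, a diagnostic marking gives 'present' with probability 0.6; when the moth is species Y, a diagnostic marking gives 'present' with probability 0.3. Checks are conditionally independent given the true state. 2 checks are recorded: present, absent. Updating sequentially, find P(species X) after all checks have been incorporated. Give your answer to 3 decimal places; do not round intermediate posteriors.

0.727

After 'present': P(species X) = 0.6·0.7000 / (0.6·0.7000 + 0.3·0.3000) ≈ 0.8235
After 'absent': P(species X) = 0.4·0.8235 / (0.4·0.8235 + 0.7·0.1765) ≈ 0.7273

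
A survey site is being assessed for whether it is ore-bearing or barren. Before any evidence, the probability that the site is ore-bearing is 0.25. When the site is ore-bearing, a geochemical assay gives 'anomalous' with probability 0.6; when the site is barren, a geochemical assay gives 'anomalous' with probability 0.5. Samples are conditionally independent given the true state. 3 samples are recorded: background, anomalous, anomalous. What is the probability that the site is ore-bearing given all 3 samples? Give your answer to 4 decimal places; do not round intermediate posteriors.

0.2775

After 'background': P(ore) = 0.4·0.2500 / (0.4·0.2500 + 0.5·0.7500) ≈ 0.2105
After 'anomalous': P(ore) = 0.6·0.2105 / (0.6·0.2105 + 0.5·0.7895) ≈ 0.2424
After 'anomalous': P(ore) = 0.6·0.2424 / (0.6·0.2424 + 0.5·0.7576) ≈ 0.2775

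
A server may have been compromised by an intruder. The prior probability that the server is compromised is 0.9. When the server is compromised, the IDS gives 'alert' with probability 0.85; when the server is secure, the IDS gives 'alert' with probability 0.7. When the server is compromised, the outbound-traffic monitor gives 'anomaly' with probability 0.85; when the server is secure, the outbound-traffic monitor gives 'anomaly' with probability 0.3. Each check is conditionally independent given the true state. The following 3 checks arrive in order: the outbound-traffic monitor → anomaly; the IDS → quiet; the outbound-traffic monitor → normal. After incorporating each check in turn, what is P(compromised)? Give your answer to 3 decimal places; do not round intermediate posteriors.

Apply Bayes' rule sequentially, carrying P(compromised) forward.
After the outbound-traffic monitor='anomaly': P(compromised) = 0.85·0.9000 / (0.85·0.9000 + 0.3·0.1000) ≈ 0.9623
After the IDS='quiet': P(compromised) = 0.15·0.9623 / (0.15·0.9623 + 0.3·0.0377) ≈ 0.9273
After the outbound-traffic monitor='normal': P(compromised) = 0.15·0.9273 / (0.15·0.9273 + 0.7·0.0727) ≈ 0.7321

0.732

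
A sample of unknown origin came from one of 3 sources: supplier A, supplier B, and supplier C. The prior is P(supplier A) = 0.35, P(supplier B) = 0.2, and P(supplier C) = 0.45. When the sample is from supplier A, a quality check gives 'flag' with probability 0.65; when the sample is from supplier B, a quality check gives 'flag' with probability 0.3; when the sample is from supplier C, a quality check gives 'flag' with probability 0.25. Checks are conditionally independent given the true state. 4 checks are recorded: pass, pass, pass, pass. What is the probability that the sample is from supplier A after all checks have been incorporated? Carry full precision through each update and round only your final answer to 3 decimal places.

After 'pass': normaliser = 0.35·0.3500 + 0.7·0.2000 + 0.75·0.4500; P(supplier A) ≈ 0.2042, P(supplier B) ≈ 0.2333, P(supplier C) ≈ 0.5625
After 'pass': normaliser = 0.35·0.2042 + 0.7·0.2333 + 0.75·0.5625; P(supplier A) ≈ 0.1088, P(supplier B) ≈ 0.2487, P(supplier C) ≈ 0.6424
After 'pass': normaliser = 0.35·0.1088 + 0.7·0.2487 + 0.75·0.6424; P(supplier A) ≈ 0.0549, P(supplier B) ≈ 0.2509, P(supplier C) ≈ 0.6943
After 'pass': normaliser = 0.35·0.0549 + 0.7·0.2509 + 0.75·0.6943; P(supplier A) ≈ 0.0268, P(supplier B) ≈ 0.2454, P(supplier C) ≈ 0.7277

0.027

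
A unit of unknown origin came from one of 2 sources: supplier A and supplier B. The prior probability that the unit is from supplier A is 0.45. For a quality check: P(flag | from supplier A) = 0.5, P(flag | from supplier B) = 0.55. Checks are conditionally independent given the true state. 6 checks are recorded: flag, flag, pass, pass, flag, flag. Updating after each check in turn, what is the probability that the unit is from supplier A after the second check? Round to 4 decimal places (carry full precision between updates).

Each posterior becomes the prior for the next update.
After 'flag': P(supplier A) = 0.5·0.4500 / (0.5·0.4500 + 0.55·0.5500) ≈ 0.4265
After 'flag': P(supplier A) = 0.5·0.4265 / (0.5·0.4265 + 0.55·0.5735) ≈ 0.4034

0.4034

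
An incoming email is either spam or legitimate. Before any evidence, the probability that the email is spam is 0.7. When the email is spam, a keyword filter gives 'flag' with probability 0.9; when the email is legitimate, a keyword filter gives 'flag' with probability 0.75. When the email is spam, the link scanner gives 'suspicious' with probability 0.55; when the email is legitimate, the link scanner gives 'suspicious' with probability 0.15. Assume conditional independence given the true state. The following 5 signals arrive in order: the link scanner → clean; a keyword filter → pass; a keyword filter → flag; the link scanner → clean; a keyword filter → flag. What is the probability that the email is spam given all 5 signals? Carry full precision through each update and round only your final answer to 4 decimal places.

0.2736

After the link scanner='clean': P(spam) = 0.45·0.7000 / (0.45·0.7000 + 0.85·0.3000) ≈ 0.5526
After a keyword filter='pass': P(spam) = 0.1·0.5526 / (0.1·0.5526 + 0.25·0.4474) ≈ 0.3307
After a keyword filter='flag': P(spam) = 0.9·0.3307 / (0.9·0.3307 + 0.75·0.6693) ≈ 0.3722
After the link scanner='clean': P(spam) = 0.45·0.3722 / (0.45·0.3722 + 0.85·0.6278) ≈ 0.2389
After a keyword filter='flag': P(spam) = 0.9·0.2389 / (0.9·0.2389 + 0.75·0.7611) ≈ 0.2736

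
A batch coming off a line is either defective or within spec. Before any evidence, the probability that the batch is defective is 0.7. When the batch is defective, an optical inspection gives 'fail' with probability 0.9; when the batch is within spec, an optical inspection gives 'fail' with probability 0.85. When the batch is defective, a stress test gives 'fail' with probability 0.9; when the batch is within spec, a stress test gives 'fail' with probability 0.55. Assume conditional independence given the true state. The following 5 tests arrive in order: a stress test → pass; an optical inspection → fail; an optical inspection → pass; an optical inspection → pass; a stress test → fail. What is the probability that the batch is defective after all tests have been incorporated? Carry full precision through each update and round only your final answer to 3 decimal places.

After a stress test='pass': P(defective) = 0.1·0.7000 / (0.1·0.7000 + 0.45·0.3000) ≈ 0.3415
After an optical inspection='fail': P(defective) = 0.9·0.3415 / (0.9·0.3415 + 0.85·0.6585) ≈ 0.3544
After an optical inspection='pass': P(defective) = 0.1·0.3544 / (0.1·0.3544 + 0.15·0.6456) ≈ 0.2679
After an optical inspection='pass': P(defective) = 0.1·0.2679 / (0.1·0.2679 + 0.15·0.7321) ≈ 0.1961
After a stress test='fail': P(defective) = 0.9·0.1961 / (0.9·0.1961 + 0.55·0.8039) ≈ 0.2854

0.285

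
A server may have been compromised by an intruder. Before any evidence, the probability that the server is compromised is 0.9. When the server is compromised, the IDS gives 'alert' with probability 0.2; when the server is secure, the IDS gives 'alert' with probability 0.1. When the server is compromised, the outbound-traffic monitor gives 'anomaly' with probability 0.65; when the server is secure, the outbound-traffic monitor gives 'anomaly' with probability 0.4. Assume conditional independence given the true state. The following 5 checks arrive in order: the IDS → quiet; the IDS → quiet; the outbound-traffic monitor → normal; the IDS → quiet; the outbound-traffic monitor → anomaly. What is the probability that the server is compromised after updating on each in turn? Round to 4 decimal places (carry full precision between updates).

Each posterior becomes the prior for the next update.
After the IDS='quiet': P(compromised) = 0.8·0.9000 / (0.8·0.9000 + 0.9·0.1000) ≈ 0.8889
After the IDS='quiet': P(compromised) = 0.8·0.8889 / (0.8·0.8889 + 0.9·0.1111) ≈ 0.8767
After the outbound-traffic monitor='normal': P(compromised) = 0.35·0.8767 / (0.35·0.8767 + 0.6·0.1233) ≈ 0.8058
After the IDS='quiet': P(compromised) = 0.8·0.8058 / (0.8·0.8058 + 0.9·0.1942) ≈ 0.7867
After the outbound-traffic monitor='anomaly': P(compromised) = 0.65·0.7867 / (0.65·0.7867 + 0.4·0.2133) ≈ 0.8570

0.8570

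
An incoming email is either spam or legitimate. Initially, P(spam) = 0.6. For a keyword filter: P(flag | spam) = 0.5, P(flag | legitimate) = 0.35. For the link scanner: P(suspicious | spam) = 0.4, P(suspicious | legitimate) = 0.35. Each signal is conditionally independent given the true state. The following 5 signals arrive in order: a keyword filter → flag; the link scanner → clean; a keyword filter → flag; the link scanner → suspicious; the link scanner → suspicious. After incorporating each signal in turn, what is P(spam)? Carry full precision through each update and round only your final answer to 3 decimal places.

After a keyword filter='flag': P(spam) = 0.5·0.6000 / (0.5·0.6000 + 0.35·0.4000) ≈ 0.6818
After the link scanner='clean': P(spam) = 0.6·0.6818 / (0.6·0.6818 + 0.65·0.3182) ≈ 0.6642
After a keyword filter='flag': P(spam) = 0.5·0.6642 / (0.5·0.6642 + 0.35·0.3358) ≈ 0.7386
After the link scanner='suspicious': P(spam) = 0.4·0.7386 / (0.4·0.7386 + 0.35·0.2614) ≈ 0.7636
After the link scanner='suspicious': P(spam) = 0.4·0.7636 / (0.4·0.7636 + 0.35·0.2364) ≈ 0.7868

0.787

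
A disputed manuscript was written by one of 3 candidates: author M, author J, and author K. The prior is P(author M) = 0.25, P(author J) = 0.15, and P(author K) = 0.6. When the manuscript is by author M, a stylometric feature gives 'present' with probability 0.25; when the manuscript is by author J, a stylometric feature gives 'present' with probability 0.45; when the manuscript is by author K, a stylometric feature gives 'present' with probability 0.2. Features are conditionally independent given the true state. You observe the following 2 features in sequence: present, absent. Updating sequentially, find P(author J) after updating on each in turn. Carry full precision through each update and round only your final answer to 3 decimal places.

0.206

After 'present': normaliser = 0.25·0.2500 + 0.45·0.1500 + 0.2·0.6000; P(author M) ≈ 0.2500, P(author J) ≈ 0.2700, P(author K) ≈ 0.4800
After 'absent': normaliser = 0.75·0.2500 + 0.55·0.2700 + 0.8·0.4800; P(author M) ≈ 0.2604, P(author J) ≈ 0.2062, P(author K) ≈ 0.5333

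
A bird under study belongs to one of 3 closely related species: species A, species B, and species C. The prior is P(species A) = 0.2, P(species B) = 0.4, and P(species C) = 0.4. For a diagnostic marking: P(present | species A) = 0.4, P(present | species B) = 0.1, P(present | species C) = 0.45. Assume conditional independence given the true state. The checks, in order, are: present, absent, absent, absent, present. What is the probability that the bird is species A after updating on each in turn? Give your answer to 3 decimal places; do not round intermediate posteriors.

After 'present': normaliser = 0.4·0.2000 + 0.1·0.4000 + 0.45·0.4000; P(species A) ≈ 0.2667, P(species B) ≈ 0.1333, P(species C) ≈ 0.6000
After 'absent': normaliser = 0.6·0.2667 + 0.9·0.1333 + 0.55·0.6000; P(species A) ≈ 0.2623, P(species B) ≈ 0.1967, P(species C) ≈ 0.5410
After 'absent': normaliser = 0.6·0.2623 + 0.9·0.1967 + 0.55·0.5410; P(species A) ≈ 0.2490, P(species B) ≈ 0.2802, P(species C) ≈ 0.4708
After 'absent': normaliser = 0.6·0.2490 + 0.9·0.2802 + 0.55·0.4708; P(species A) ≈ 0.2262, P(species B) ≈ 0.3817, P(species C) ≈ 0.3920
After 'present': normaliser = 0.4·0.2262 + 0.1·0.3817 + 0.45·0.3920; P(species A) ≈ 0.2966, P(species B) ≈ 0.1251, P(species C) ≈ 0.5783

0.297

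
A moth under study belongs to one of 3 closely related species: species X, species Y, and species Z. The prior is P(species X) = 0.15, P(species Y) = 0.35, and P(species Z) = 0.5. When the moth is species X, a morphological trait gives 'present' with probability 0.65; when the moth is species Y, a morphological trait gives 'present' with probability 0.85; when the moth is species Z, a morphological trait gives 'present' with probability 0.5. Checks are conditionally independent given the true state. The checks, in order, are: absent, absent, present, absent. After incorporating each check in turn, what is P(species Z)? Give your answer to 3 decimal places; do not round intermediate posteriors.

0.858

After 'absent': normaliser = 0.35·0.1500 + 0.15·0.3500 + 0.5·0.5000; P(species X) ≈ 0.1479, P(species Y) ≈ 0.1479, P(species Z) ≈ 0.7042
After 'absent': normaliser = 0.35·0.1479 + 0.15·0.1479 + 0.5·0.7042; P(species X) ≈ 0.1215, P(species Y) ≈ 0.0521, P(species Z) ≈ 0.8264
After 'present': normaliser = 0.65·0.1215 + 0.85·0.0521 + 0.5·0.8264; P(species X) ≈ 0.1472, P(species Y) ≈ 0.0825, P(species Z) ≈ 0.7703
After 'absent': normaliser = 0.35·0.1472 + 0.15·0.0825 + 0.5·0.7703; P(species X) ≈ 0.1147, P(species Y) ≈ 0.0276, P(species Z) ≈ 0.8577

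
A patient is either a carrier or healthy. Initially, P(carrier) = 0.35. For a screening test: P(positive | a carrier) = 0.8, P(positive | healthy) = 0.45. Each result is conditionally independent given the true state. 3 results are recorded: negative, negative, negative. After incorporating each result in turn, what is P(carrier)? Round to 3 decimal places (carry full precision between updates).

0.025

After 'negative': P(carrier) = 0.2·0.3500 / (0.2·0.3500 + 0.55·0.6500) ≈ 0.1637
After 'negative': P(carrier) = 0.2·0.1637 / (0.2·0.1637 + 0.55·0.8363) ≈ 0.0665
After 'negative': P(carrier) = 0.2·0.0665 / (0.2·0.0665 + 0.55·0.9335) ≈ 0.0252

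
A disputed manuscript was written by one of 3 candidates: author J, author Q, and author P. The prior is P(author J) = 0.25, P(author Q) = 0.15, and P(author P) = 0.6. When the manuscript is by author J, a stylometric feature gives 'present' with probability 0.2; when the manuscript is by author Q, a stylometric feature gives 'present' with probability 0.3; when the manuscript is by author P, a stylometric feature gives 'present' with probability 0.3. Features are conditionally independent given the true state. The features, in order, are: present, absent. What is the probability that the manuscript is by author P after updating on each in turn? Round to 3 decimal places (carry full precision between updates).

Each posterior becomes the prior for the next update.
After 'present': normaliser = 0.2·0.2500 + 0.3·0.1500 + 0.3·0.6000; P(author J) ≈ 0.1818, P(author Q) ≈ 0.1636, P(author P) ≈ 0.6545
After 'absent': normaliser = 0.8·0.1818 + 0.7·0.1636 + 0.7·0.6545; P(author J) ≈ 0.2025, P(author Q) ≈ 0.1595, P(author P) ≈ 0.6380

0.638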